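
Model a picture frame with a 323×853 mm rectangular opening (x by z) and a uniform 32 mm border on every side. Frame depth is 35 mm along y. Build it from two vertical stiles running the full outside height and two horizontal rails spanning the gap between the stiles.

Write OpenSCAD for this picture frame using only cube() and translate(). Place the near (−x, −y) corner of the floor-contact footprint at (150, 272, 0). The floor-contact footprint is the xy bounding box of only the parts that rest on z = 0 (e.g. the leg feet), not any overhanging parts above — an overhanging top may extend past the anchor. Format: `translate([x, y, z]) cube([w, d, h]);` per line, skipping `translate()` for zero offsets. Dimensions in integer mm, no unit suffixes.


translate([150, 272, 0]) cube([32, 35, 917]);
translate([505, 272, 0]) cube([32, 35, 917]);
translate([182, 272, 0]) cube([323, 35, 32]);
translate([182, 272, 885]) cube([323, 35, 32]);


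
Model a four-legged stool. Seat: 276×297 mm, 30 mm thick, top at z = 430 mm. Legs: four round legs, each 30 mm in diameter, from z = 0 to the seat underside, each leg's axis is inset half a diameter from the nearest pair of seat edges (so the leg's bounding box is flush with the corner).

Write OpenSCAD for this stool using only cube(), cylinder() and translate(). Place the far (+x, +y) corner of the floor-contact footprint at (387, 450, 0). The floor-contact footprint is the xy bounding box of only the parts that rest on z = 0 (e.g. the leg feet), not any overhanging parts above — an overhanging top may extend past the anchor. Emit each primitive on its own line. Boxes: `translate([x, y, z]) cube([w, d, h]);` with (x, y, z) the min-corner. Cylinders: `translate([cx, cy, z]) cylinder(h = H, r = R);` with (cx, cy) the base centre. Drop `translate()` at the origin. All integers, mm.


// leg_h = 430 - 30 = 400
translate([111, 153, 400]) cube([276, 297, 30]);
translate([126, 168, 0]) cylinder(h = 400, r = 15);
translate([372, 168, 0]) cylinder(h = 400, r = 15);
translate([126, 435, 0]) cylinder(h = 400, r = 15);
translate([372, 435, 0]) cylinder(h = 400, r = 15);


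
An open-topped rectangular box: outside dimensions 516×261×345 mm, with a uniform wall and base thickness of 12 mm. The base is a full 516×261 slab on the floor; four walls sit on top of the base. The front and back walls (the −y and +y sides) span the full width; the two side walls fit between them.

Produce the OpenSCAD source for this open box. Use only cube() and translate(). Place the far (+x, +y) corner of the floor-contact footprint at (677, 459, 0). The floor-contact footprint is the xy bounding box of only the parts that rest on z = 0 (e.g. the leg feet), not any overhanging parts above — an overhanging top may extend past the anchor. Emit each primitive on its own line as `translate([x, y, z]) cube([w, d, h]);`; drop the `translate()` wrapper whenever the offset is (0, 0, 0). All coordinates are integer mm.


translate([161, 198, 0]) cube([516, 261, 12]);
translate([161, 198, 12]) cube([516, 12, 333]);
translate([161, 447, 12]) cube([516, 12, 333]);
translate([161, 210, 12]) cube([12, 237, 333]);
translate([665, 210, 12]) cube([12, 237, 333]);


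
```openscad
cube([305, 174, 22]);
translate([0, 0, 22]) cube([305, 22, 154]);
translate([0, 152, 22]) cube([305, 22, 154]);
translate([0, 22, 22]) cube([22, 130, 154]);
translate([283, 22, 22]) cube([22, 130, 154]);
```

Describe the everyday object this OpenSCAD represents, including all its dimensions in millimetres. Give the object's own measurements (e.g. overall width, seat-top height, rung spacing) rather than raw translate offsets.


An open-topped rectangular box: outside dimensions 305×174×176 mm, with a uniform wall and base thickness of 22 mm. The base is a full 305×174 slab on the floor; four walls sit on top of the base. The front and back walls (the −y and +y sides) span the full width; the two side walls fit between them.


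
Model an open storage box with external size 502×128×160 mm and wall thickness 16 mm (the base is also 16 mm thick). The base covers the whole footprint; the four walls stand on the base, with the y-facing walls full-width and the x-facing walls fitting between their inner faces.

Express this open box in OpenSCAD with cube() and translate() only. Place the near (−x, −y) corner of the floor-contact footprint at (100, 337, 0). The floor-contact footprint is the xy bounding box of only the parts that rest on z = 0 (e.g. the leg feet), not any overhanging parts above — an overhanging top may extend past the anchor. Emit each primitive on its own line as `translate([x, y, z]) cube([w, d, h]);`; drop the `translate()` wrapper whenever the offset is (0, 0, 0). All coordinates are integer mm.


translate([100, 337, 0]) cube([502, 128, 16]);
translate([100, 337, 16]) cube([502, 16, 144]);
translate([100, 449, 16]) cube([502, 16, 144]);
translate([100, 353, 16]) cube([16, 96, 144]);
translate([586, 353, 16]) cube([16, 96, 144]);


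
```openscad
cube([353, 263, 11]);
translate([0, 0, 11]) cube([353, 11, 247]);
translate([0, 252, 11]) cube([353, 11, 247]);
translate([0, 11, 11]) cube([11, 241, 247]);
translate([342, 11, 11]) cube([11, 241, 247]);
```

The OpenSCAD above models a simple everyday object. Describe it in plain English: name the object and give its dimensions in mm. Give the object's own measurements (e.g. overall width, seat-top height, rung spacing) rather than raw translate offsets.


An open-topped rectangular box: outside dimensions 353×263×258 mm, with a uniform wall and base thickness of 11 mm. The base is a full 353×263 slab on the floor; four walls sit on top of the base. The front and back walls (the −y and +y sides) span the full width; the two side walls fit between them.


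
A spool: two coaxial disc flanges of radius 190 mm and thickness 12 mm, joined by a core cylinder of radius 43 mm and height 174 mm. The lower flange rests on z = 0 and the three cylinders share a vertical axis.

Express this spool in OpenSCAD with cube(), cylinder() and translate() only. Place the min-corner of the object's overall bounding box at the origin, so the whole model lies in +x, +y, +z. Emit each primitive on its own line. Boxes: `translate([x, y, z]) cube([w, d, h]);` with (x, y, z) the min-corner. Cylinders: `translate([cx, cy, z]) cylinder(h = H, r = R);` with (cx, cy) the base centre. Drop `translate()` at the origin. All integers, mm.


translate([190, 190, 0]) cylinder(h = 12, r = 190);
translate([190, 190, 12]) cylinder(h = 174, r = 43);
translate([190, 190, 186]) cylinder(h = 12, r = 190);


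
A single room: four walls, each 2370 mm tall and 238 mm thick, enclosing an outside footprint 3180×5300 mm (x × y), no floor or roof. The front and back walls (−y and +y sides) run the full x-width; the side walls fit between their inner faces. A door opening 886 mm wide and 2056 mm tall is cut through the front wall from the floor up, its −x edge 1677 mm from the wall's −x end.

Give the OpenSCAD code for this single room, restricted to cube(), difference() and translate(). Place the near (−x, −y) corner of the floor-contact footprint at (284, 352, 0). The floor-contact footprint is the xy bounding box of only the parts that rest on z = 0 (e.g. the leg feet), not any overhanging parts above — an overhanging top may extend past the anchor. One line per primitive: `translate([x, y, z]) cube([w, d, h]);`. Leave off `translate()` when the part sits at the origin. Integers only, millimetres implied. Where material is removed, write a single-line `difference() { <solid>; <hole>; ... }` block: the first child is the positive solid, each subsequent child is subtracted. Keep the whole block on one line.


difference() { translate([284, 352, 0]) cube([3180, 238, 2370]); translate([1961, 352, 0]) cube([886, 238, 2056]); }
translate([284, 5414, 0]) cube([3180, 238, 2370]);
translate([284, 590, 0]) cube([238, 4824, 2370]);
translate([3226, 590, 0]) cube([238, 4824, 2370]);


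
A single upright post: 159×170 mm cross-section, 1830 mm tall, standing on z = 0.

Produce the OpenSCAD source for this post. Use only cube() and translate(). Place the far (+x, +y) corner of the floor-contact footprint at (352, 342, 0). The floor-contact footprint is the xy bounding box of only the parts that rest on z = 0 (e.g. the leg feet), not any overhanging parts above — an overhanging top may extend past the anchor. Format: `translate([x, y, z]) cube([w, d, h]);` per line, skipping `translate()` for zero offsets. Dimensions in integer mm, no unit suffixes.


translate([193, 172, 0]) cube([159, 170, 1830]);


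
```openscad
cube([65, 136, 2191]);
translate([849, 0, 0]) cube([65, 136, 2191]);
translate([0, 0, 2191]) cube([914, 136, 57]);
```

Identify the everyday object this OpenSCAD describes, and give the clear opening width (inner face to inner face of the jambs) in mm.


A door frame. The clear opening width is 784 mm.

Two 2191 mm tall posts with a header on top — a door frame. The left jamb is 65 mm wide at x = 0; the right jamb starts at x = 849. The clear opening is 849 − 65 = 784 mm.


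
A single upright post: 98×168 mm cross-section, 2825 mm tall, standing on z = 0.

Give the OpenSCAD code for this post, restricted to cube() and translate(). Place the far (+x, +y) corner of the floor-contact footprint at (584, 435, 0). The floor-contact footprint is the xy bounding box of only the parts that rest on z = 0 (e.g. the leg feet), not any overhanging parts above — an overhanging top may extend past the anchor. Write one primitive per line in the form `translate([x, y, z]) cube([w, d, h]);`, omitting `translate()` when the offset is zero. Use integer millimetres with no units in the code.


translate([486, 267, 0]) cube([98, 168, 2825]);


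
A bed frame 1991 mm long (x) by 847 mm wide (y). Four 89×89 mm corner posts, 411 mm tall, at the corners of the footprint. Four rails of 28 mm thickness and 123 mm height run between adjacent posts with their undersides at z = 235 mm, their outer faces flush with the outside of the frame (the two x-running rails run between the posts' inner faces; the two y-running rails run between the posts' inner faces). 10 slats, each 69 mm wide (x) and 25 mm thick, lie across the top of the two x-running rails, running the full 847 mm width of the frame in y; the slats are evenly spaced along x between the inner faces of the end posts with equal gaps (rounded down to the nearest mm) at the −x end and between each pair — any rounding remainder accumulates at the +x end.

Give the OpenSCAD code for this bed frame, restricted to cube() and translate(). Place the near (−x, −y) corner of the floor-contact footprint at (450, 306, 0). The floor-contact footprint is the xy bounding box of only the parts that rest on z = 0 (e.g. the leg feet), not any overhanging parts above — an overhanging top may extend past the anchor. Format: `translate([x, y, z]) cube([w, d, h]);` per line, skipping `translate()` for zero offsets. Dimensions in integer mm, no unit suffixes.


translate([450, 306, 0]) cube([89, 89, 411]);
translate([450, 1064, 0]) cube([89, 89, 411]);
translate([2352, 306, 0]) cube([89, 89, 411]);
translate([2352, 1064, 0]) cube([89, 89, 411]);
translate([539, 306, 235]) cube([1813, 28, 123]);
translate([539, 1125, 235]) cube([1813, 28, 123]);
translate([450, 395, 235]) cube([28, 669, 123]);
translate([2413, 395, 235]) cube([28, 669, 123]);
translate([641, 306, 358]) cube([69, 847, 25]);
translate([812, 306, 358]) cube([69, 847, 25]);
translate([983, 306, 358]) cube([69, 847, 25]);
translate([1154, 306, 358]) cube([69, 847, 25]);
translate([1325, 306, 358]) cube([69, 847, 25]);
translate([1496, 306, 358]) cube([69, 847, 25]);
translate([1667, 306, 358]) cube([69, 847, 25]);
translate([1838, 306, 358]) cube([69, 847, 25]);
translate([2009, 306, 358]) cube([69, 847, 25]);
translate([2180, 306, 358]) cube([69, 847, 25]);


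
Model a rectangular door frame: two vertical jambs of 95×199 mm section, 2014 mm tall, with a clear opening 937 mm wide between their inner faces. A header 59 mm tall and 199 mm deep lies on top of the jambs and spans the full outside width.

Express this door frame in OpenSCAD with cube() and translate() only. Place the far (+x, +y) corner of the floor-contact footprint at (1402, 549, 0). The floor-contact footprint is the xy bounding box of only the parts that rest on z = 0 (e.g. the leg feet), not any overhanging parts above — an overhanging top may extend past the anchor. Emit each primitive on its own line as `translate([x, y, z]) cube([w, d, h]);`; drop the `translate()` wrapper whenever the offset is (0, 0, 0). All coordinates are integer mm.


translate([275, 350, 0]) cube([95, 199, 2014]);
translate([1307, 350, 0]) cube([95, 199, 2014]);
translate([275, 350, 2014]) cube([1127, 199, 59]);


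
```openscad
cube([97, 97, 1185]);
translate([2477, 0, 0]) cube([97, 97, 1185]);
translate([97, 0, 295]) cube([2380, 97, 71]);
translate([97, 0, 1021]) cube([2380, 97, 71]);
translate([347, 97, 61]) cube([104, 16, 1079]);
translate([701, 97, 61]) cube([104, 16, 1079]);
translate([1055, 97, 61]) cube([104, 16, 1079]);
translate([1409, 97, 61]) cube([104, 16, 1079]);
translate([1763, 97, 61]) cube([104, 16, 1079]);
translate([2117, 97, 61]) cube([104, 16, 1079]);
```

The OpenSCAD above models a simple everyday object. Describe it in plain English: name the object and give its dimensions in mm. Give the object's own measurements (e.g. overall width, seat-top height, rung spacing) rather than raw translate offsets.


A fence section. Two 97×97 mm posts, 1185 mm tall, stand on the floor with a clear span of 2380 mm between their inner faces. Two horizontal rails of 97×71 mm section span the gap between the posts with their undersides at z = 295 mm and z = 1021 mm, flush with the posts' −y face. 6 pickets, each 104 mm wide, 16 mm thick and 1079 mm tall, are fixed to the +y face of the rails with their bottoms at z = 61 mm, spaced across the span with a 250 mm gap after the −x post and between neighbouring pickets, with 256 mm left before the +x post.


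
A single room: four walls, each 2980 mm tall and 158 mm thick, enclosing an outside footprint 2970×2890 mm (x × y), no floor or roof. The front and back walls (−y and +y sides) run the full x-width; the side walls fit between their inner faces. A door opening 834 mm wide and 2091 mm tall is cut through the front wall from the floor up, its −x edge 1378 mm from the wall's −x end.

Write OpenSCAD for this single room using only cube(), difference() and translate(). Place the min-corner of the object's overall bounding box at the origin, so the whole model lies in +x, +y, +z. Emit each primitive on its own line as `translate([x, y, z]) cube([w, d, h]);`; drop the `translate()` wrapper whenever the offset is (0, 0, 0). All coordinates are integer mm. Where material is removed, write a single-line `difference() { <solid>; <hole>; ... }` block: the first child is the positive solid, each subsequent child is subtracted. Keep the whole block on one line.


difference() { cube([2970, 158, 2980]); translate([1378, 0, 0]) cube([834, 158, 2091]); }
translate([0, 2732, 0]) cube([2970, 158, 2980]);
translate([0, 158, 0]) cube([158, 2574, 2980]);
translate([2812, 158, 0]) cube([158, 2574, 2980]);


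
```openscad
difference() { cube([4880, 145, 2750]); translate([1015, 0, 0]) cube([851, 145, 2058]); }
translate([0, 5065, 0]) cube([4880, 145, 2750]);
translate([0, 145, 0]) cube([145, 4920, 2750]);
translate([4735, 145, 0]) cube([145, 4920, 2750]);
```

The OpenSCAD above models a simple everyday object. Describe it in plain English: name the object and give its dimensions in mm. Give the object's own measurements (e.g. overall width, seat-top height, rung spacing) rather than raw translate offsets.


A single room: four walls, each 2750 mm tall and 145 mm thick, enclosing an outside footprint 4880×5210 mm (x × y), no floor or roof. The front and back walls (−y and +y sides) run the full x-width; the side walls fit between their inner faces. A door opening 851 mm wide and 2058 mm tall is cut through the front wall from the floor up, its −x edge 1015 mm from the wall's −x end.


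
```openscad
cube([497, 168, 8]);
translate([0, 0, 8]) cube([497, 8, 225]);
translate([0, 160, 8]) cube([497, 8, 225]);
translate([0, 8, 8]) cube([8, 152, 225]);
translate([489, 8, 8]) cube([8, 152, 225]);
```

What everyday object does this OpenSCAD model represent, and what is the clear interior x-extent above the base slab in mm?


An open box. The internal width is 481 mm.

A 497×168 base slab with four walls standing on it — an open box. The base is 497 mm wide and the walls are 8 mm thick, so the internal width is 497 − 2 × 8 = 481 mm.


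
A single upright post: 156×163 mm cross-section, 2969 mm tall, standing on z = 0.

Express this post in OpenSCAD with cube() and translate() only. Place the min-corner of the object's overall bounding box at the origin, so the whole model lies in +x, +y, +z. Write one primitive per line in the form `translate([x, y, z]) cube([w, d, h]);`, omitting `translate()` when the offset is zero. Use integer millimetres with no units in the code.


cube([156, 163, 2969]);


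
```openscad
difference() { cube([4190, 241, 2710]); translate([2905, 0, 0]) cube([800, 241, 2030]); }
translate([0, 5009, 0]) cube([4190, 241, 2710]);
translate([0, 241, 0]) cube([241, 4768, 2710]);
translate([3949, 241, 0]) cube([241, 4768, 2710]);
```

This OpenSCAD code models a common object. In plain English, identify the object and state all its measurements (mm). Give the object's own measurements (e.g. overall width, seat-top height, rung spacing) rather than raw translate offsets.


A single room: four walls, each 2710 mm tall and 241 mm thick, enclosing an outside footprint 4190×5250 mm (x × y), no floor or roof. The front and back walls (−y and +y sides) run the full x-width; the side walls fit between their inner faces. A door opening 800 mm wide and 2030 mm tall is cut through the front wall from the floor up, its −x edge 2905 mm from the wall's −x end.


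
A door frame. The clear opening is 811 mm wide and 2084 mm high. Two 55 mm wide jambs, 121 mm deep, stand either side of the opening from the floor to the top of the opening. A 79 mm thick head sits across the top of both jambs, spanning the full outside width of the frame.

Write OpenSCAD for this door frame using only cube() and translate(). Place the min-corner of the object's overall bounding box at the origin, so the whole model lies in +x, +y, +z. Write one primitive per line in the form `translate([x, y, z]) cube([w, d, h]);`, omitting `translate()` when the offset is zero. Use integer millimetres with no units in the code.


cube([55, 121, 2084]);
translate([866, 0, 0]) cube([55, 121, 2084]);
translate([0, 0, 2084]) cube([921, 121, 79]);


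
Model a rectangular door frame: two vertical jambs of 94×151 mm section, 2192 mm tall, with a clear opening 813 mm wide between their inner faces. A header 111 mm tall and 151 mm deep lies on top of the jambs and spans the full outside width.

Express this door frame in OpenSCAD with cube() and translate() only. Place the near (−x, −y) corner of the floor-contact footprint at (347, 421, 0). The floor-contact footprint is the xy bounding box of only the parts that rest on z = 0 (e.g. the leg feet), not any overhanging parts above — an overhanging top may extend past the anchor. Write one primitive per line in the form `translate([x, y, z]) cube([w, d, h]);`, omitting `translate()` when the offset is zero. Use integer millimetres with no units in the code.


translate([347, 421, 0]) cube([94, 151, 2192]);
translate([1254, 421, 0]) cube([94, 151, 2192]);
translate([347, 421, 2192]) cube([1001, 151, 111]);


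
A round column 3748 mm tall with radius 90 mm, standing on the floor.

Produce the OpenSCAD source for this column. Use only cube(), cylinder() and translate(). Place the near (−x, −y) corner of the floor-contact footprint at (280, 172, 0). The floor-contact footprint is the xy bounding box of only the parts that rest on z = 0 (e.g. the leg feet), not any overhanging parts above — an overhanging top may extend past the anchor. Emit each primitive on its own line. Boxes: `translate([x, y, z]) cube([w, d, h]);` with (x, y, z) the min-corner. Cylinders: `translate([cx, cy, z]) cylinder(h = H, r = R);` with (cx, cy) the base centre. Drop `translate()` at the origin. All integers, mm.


translate([370, 262, 0]) cylinder(h = 3748, r = 90);


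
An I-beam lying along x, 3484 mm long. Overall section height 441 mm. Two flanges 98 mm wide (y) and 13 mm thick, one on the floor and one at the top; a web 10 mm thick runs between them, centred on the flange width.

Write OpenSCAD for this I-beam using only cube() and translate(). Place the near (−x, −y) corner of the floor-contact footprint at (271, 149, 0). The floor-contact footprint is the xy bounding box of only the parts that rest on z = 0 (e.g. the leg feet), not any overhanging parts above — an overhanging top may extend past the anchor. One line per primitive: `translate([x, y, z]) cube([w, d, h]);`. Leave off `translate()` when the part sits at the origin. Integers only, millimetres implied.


translate([271, 149, 0]) cube([3484, 98, 13]);
translate([271, 193, 13]) cube([3484, 10, 415]);
translate([271, 149, 428]) cube([3484, 98, 13]);


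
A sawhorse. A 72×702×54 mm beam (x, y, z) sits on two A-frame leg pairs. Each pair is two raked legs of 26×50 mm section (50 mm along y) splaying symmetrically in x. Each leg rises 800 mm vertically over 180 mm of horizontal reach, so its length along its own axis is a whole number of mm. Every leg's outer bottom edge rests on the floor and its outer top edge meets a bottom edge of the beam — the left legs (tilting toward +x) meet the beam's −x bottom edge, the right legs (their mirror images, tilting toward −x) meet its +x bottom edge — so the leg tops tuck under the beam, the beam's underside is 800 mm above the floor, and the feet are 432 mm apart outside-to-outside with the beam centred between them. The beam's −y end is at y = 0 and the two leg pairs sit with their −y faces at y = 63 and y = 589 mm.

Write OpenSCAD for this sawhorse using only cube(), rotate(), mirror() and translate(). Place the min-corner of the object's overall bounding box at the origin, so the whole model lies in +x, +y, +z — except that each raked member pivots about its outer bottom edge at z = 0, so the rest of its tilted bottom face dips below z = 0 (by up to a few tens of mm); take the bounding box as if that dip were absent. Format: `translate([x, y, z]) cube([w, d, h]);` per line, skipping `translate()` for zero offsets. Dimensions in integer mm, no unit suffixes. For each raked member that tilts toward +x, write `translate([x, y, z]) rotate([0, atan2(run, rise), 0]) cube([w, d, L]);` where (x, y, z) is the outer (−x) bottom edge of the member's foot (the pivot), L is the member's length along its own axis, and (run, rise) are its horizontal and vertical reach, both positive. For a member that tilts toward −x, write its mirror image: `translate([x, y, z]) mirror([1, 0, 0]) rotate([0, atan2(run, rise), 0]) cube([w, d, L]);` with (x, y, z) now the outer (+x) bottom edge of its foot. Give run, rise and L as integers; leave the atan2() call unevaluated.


// leg length = √(180² + 800²) = 820
// right-leg outer foot x = 2·180 + 72 = 432
// beam min-corner = (180, 0, 800)
translate([180, 0, 800]) cube([72, 702, 54]);
translate([0, 63, 0]) rotate([0, atan2(180, 800), 0]) cube([26, 50, 820]);
translate([432, 63, 0]) mirror([1, 0, 0]) rotate([0, atan2(180, 800), 0]) cube([26, 50, 820]);
translate([0, 589, 0]) rotate([0, atan2(180, 800), 0]) cube([26, 50, 820]);
translate([432, 589, 0]) mirror([1, 0, 0]) rotate([0, atan2(180, 800), 0]) cube([26, 50, 820]);


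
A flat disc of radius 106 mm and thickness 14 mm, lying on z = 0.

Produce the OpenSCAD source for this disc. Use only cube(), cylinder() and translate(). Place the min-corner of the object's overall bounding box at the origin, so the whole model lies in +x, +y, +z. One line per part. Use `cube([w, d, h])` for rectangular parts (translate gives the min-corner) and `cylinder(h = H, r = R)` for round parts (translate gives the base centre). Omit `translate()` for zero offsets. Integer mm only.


translate([106, 106, 0]) cylinder(h = 14, r = 106);


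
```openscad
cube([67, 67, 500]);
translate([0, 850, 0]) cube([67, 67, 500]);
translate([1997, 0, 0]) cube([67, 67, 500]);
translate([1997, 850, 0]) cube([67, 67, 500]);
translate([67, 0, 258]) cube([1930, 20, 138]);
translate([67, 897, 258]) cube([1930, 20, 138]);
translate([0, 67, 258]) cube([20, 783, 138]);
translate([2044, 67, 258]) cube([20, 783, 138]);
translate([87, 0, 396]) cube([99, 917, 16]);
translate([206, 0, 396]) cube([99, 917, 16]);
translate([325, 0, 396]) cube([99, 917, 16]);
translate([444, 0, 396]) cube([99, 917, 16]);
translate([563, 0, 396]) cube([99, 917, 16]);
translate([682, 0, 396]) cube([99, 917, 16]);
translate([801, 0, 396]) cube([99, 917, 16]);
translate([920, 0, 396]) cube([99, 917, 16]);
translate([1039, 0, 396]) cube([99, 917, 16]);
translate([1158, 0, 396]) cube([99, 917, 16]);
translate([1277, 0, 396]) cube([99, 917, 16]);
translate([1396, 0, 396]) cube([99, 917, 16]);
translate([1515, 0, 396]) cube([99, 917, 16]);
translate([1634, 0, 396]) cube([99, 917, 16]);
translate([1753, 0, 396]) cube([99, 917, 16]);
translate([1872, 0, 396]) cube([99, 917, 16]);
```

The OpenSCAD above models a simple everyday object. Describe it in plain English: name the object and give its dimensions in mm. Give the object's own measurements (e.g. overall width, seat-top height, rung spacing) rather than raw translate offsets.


A bed frame 2064 mm long (x) by 917 mm wide (y). Four 67×67 mm corner posts, 500 mm tall, at the corners of the footprint. Four rails of 20 mm thickness and 138 mm height run between adjacent posts with their undersides at z = 258 mm, their outer faces flush with the outside of the frame (the two x-running rails run between the posts' inner faces; the two y-running rails run between the posts' inner faces). 16 slats, each 99 mm wide (x) and 16 mm thick, lie across the top of the two x-running rails, running the full 917 mm width of the frame in y; along x they sit between the end posts with a 20 mm gap after the −x posts and between neighbouring slats, leaving 26 mm before the +x posts.


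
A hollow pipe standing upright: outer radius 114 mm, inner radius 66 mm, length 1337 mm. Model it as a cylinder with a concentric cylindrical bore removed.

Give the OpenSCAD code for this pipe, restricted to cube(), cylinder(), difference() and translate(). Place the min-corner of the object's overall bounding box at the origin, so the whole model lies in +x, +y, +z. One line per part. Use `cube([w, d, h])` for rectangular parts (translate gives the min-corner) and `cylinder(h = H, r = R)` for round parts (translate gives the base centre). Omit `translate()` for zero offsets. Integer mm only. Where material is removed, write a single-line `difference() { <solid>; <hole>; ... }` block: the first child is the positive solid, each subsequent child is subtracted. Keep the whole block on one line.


difference() { translate([114, 114, 0]) cylinder(h = 1337, r = 114); translate([114, 114, 0]) cylinder(h = 1337, r = 66); }


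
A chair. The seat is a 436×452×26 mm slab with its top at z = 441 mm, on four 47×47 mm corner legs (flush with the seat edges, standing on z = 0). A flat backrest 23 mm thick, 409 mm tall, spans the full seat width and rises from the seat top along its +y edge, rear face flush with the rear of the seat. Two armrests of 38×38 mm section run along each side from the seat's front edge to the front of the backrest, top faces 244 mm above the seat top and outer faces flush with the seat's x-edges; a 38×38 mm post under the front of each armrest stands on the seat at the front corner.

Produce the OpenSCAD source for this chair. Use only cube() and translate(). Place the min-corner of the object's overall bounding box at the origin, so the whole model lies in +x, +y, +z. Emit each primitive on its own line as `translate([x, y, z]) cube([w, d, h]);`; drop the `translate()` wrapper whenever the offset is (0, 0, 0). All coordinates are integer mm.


translate([0, 0, 415]) cube([436, 452, 26]);
cube([47, 47, 415]);
translate([389, 0, 0]) cube([47, 47, 415]);
translate([0, 405, 0]) cube([47, 47, 415]);
translate([389, 405, 0]) cube([47, 47, 415]);
translate([0, 429, 441]) cube([436, 23, 409]);
translate([0, 0, 647]) cube([38, 429, 38]);
translate([398, 0, 647]) cube([38, 429, 38]);
translate([0, 0, 441]) cube([38, 38, 206]);
translate([398, 0, 441]) cube([38, 38, 206]);


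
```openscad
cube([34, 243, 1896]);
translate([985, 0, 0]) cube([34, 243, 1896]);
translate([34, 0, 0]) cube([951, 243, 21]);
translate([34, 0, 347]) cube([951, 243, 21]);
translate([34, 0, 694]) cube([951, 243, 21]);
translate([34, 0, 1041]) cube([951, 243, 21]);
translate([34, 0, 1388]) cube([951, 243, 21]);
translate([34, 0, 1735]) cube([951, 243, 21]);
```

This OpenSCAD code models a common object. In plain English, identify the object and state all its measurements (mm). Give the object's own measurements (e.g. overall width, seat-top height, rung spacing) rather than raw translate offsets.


An open bookshelf. Two side panels, each 34 mm thick, 243 mm deep and 1896 mm tall, stand 1019 mm apart (outside-to-outside). Between them sit 6 shelves, each 21 mm thick and 243 mm deep, spanning the full gap between the sides. The bottom shelf rests on the floor (its underside at z = 0) and the clear gap between one shelf's top and the next shelf's underside is 326 mm.


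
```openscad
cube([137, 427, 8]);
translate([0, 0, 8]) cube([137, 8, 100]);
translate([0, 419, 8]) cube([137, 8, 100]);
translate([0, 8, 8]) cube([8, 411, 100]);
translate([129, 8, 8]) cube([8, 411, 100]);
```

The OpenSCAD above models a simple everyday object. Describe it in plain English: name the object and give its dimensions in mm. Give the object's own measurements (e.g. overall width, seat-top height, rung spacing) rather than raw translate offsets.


An open-topped rectangular box: outside dimensions 137×427×108 mm, with a uniform wall and base thickness of 8 mm. The base is a full 137×427 slab on the floor; four walls sit on top of the base. The front and back walls (the −y and +y sides) span the full width; the two side walls fit between them.


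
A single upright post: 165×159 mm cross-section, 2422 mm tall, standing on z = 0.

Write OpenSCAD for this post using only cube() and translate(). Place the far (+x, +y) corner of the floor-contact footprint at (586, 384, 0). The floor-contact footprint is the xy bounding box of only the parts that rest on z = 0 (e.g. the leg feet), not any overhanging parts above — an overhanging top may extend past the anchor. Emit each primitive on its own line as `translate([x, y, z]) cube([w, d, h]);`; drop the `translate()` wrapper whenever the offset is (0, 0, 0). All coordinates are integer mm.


translate([421, 225, 0]) cube([165, 159, 2422]);


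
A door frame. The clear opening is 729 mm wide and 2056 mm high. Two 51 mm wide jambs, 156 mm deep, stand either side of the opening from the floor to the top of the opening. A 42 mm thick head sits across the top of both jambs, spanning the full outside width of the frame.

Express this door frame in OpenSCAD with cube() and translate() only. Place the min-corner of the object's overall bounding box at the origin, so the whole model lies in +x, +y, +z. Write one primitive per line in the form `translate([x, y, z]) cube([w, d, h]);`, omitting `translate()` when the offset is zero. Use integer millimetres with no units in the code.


cube([51, 156, 2056]);
translate([780, 0, 0]) cube([51, 156, 2056]);
translate([0, 0, 2056]) cube([831, 156, 42]);


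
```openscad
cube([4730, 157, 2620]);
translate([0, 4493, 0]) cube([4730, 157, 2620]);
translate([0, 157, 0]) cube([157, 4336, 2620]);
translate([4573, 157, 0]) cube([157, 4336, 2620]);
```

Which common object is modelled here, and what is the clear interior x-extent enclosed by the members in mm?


A house (or room) frame. The interior width is 4416 mm.

Four 2620 mm walls enclosing a rectangle with no floor or roof — a room or house frame. Outside width is 4730 mm and wall thickness is 157 mm, so the interior width is 4730 − 2 × 157 = 4416 mm.


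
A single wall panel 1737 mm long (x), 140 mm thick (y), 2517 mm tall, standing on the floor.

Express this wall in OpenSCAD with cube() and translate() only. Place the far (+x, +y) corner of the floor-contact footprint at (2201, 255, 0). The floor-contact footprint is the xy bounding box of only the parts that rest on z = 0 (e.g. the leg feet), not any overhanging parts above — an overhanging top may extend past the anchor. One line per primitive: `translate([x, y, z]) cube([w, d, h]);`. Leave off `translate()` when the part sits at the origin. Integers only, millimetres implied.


translate([464, 115, 0]) cube([1737, 140, 2517]);


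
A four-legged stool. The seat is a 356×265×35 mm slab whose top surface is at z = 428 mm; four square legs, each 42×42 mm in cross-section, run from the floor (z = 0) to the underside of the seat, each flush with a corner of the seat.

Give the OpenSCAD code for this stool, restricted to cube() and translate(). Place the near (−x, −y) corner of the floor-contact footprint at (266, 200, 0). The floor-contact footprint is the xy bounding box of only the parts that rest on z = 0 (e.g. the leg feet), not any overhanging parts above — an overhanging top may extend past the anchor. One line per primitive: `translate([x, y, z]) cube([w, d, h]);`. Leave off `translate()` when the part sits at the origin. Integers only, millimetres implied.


// leg_h = 428 - 35 = 393
translate([266, 200, 393]) cube([356, 265, 35]);
translate([266, 200, 0]) cube([42, 42, 393]);
translate([580, 200, 0]) cube([42, 42, 393]);
translate([266, 423, 0]) cube([42, 42, 393]);
translate([580, 423, 0]) cube([42, 42, 393]);


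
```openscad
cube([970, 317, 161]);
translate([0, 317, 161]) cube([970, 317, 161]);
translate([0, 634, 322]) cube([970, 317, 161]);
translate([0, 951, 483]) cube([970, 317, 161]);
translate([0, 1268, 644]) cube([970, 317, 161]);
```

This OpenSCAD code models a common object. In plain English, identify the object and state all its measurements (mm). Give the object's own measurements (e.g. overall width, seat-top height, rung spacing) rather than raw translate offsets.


A straight staircase of 5 solid steps. Each step is 970 mm wide (x), 317 mm deep (y, the going) and 161 mm tall (the rise). The first step rests on the floor; each subsequent step sits one going further in +y and one rise higher in +z, directly behind and above the previous step with no overlap.


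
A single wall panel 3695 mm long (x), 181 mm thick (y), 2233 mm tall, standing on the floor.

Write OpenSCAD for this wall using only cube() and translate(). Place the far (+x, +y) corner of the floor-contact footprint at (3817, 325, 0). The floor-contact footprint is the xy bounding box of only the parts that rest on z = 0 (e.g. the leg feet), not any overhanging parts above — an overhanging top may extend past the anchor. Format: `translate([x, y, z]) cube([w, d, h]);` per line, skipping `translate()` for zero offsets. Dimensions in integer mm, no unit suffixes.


translate([122, 144, 0]) cube([3695, 181, 2233]);


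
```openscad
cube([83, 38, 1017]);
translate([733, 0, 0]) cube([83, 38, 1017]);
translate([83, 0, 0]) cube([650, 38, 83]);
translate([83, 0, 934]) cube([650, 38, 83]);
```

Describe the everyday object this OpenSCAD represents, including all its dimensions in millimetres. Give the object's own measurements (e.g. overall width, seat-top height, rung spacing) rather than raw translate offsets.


A rectangular picture frame lying in the x–z plane (depth along y). The opening is 650 mm wide (x) by 851 mm tall (z), surrounded by a border 83 mm wide on all four sides. The frame is 38 mm deep and is made of two full-height vertical stiles with two horizontal rails fitted between them.


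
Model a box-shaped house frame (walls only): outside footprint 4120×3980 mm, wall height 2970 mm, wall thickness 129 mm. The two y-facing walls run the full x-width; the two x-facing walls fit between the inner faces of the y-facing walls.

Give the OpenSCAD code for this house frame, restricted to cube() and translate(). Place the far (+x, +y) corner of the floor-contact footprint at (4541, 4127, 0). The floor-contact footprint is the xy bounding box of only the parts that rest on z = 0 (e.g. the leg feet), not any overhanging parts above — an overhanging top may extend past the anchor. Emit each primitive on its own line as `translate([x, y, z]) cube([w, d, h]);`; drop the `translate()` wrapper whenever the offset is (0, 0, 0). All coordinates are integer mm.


translate([421, 147, 0]) cube([4120, 129, 2970]);
translate([421, 3998, 0]) cube([4120, 129, 2970]);
translate([421, 276, 0]) cube([129, 3722, 2970]);
translate([4412, 276, 0]) cube([129, 3722, 2970]);


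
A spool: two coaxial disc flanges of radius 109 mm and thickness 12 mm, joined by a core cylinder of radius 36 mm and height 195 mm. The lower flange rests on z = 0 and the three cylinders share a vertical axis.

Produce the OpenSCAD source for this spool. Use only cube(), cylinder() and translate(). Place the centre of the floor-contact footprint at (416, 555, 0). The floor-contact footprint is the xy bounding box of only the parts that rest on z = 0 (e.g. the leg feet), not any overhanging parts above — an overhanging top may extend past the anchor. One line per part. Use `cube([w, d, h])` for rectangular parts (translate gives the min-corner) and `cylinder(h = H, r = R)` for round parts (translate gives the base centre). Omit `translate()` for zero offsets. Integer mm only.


translate([416, 555, 0]) cylinder(h = 12, r = 109);
translate([416, 555, 12]) cylinder(h = 195, r = 36);
translate([416, 555, 207]) cylinder(h = 12, r = 109);


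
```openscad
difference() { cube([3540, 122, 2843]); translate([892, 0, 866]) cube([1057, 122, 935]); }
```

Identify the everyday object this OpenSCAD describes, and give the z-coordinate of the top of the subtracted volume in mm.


A wall with a window opening. The window head height is 1801 mm.

A wall with a rectangular opening subtracted — a window. Sill at z = 866, opening 935 mm tall, so the head is at 866 + 935 = 1801 mm.


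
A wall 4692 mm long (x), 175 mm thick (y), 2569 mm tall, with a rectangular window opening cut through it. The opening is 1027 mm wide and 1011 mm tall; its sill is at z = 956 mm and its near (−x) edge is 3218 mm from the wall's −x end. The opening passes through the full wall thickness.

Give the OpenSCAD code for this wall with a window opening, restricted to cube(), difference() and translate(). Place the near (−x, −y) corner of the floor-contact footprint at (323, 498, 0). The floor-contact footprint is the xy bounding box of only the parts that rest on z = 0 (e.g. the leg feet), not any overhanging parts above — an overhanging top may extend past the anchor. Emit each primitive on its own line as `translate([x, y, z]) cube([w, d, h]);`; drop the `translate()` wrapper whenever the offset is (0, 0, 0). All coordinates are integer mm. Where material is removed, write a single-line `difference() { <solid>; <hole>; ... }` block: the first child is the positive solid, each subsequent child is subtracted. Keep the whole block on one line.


difference() { translate([323, 498, 0]) cube([4692, 175, 2569]); translate([3541, 498, 956]) cube([1027, 175, 1011]); }


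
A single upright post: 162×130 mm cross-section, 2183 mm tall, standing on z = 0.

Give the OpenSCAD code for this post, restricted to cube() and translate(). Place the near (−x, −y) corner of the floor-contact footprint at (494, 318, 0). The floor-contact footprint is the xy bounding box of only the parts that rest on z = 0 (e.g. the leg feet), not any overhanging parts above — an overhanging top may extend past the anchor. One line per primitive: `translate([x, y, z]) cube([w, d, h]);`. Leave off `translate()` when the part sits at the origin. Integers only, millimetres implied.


translate([494, 318, 0]) cube([162, 130, 2183]);
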